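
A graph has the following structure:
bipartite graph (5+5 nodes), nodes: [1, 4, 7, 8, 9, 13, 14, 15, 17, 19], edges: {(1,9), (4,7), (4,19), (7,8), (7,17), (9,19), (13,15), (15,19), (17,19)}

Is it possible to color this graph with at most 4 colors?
Yes, G is 4-colorable

A valid 4-coloring: color 1: [1, 7, 13, 14, 19]; color 2: [4, 8, 9, 15, 17].
(χ(G) = 2 ≤ 4.)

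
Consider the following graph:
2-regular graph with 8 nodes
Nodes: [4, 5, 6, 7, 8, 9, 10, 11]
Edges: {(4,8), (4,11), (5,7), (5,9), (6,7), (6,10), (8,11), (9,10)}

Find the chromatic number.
χ(G) = 3

Clique number ω(G) = 3 (lower bound: χ ≥ ω).
The clique on [4, 8, 11] has size 3, forcing χ ≥ 3, and the coloring below uses 3 colors, so χ(G) = 3.
A valid 3-coloring: color 1: [5, 6, 11]; color 2: [4, 7, 10]; color 3: [8, 9].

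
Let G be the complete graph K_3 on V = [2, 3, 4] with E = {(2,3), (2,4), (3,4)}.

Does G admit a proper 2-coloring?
The clique on vertices [2, 3, 4] has size 3 > 2, so it alone needs 3 colors.

No, G is not 2-colorable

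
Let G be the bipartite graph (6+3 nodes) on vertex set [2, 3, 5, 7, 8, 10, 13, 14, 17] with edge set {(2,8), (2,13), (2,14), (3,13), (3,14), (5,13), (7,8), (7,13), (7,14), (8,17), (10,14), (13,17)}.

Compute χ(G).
χ(G) = 2

Clique number ω(G) = 2 (lower bound: χ ≥ ω).
The graph is bipartite (no odd cycle), so 2 colors suffice: χ(G) = 2.
A valid 2-coloring: color 1: [8, 13, 14]; color 2: [2, 3, 5, 7, 10, 17].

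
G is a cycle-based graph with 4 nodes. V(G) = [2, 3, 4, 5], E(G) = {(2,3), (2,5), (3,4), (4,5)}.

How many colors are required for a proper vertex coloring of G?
Clique number ω(G) = 2 (lower bound: χ ≥ ω).
The graph is bipartite (no odd cycle), so 2 colors suffice: χ(G) = 2.
A valid 2-coloring: color 1: [2, 4]; color 2: [3, 5].

χ(G) = 2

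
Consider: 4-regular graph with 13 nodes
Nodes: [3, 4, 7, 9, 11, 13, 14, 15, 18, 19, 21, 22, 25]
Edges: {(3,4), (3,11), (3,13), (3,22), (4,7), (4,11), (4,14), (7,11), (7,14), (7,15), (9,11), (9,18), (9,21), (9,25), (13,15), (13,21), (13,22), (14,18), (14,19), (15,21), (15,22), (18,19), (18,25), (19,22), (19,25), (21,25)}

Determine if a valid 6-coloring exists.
A valid 6-coloring: color 1: [11, 14, 22, 25]; color 2: [3, 7, 18, 21]; color 3: [4, 9, 15, 19]; color 4: [13].
(χ(G) = 4 ≤ 6.)

Yes, G is 6-colorable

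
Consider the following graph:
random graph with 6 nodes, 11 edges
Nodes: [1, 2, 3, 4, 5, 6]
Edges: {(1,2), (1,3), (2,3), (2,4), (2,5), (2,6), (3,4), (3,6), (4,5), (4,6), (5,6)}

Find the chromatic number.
Clique number ω(G) = 4 (lower bound: χ ≥ ω).
The clique on [2, 3, 4, 6] has size 4, forcing χ ≥ 4, and the coloring below uses 4 colors, so χ(G) = 4.
A valid 4-coloring: color 1: [2]; color 2: [3, 5]; color 3: [1, 4]; color 4: [6].

χ(G) = 4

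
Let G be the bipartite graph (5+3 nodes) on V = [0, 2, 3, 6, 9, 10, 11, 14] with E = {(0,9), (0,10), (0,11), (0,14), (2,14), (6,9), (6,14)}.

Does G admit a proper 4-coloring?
A valid 4-coloring: color 1: [0, 2, 3, 6]; color 2: [9, 10, 11, 14].
(χ(G) = 2 ≤ 4.)

Yes, G is 4-colorable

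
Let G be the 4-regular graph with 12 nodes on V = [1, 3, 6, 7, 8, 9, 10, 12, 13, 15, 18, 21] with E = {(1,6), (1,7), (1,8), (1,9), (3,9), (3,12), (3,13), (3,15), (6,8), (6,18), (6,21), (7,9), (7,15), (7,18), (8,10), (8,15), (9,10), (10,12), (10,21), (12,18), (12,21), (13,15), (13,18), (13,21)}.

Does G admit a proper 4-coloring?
Yes, G is 4-colorable

A valid 4-coloring: color 1: [3, 7, 8, 21]; color 2: [1, 10, 15, 18]; color 3: [6, 9, 12, 13].
(χ(G) = 3 ≤ 4.)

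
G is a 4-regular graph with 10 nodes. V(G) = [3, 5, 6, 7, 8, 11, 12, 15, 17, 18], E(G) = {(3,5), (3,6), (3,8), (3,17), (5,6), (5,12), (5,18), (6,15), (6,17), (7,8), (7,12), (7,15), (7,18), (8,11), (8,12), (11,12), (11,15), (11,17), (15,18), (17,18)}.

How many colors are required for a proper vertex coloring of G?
χ(G) = 3

Clique number ω(G) = 3 (lower bound: χ ≥ ω).
The clique on [3, 6, 17] has size 3, forcing χ ≥ 3, and the coloring below uses 3 colors, so χ(G) = 3.
A valid 3-coloring: color 1: [3, 7, 11]; color 2: [6, 12, 18]; color 3: [5, 8, 15, 17].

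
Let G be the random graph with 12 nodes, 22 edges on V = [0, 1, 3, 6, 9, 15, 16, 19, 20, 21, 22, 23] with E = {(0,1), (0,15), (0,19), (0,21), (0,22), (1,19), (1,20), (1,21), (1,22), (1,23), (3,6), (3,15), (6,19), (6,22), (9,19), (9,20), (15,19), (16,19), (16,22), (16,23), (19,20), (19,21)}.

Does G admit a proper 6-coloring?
A valid 6-coloring: color 1: [3, 19, 22, 23]; color 2: [1, 6, 9, 15, 16]; color 3: [0, 20]; color 4: [21].
(χ(G) = 4 ≤ 6.)

Yes, G is 6-colorable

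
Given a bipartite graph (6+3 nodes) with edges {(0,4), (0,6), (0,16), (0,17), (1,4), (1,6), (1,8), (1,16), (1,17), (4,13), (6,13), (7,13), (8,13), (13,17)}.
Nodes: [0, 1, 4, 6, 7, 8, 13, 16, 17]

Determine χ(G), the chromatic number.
χ(G) = 2

Clique number ω(G) = 2 (lower bound: χ ≥ ω).
The graph is bipartite (no odd cycle), so 2 colors suffice: χ(G) = 2.
A valid 2-coloring: color 1: [0, 1, 13]; color 2: [4, 6, 7, 8, 16, 17].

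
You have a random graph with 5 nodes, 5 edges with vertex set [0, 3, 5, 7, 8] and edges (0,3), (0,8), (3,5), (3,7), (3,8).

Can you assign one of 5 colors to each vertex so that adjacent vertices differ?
A valid 5-coloring: color 1: [3]; color 2: [5, 7, 8]; color 3: [0].
(χ(G) = 3 ≤ 5.)

Yes, G is 5-colorable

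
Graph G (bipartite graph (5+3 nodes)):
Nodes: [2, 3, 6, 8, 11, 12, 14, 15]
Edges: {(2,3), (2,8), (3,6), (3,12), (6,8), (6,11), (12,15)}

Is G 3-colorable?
Yes, G is 3-colorable

A valid 3-coloring: color 1: [3, 8, 11, 14, 15]; color 2: [2, 6, 12].
(χ(G) = 2 ≤ 3.)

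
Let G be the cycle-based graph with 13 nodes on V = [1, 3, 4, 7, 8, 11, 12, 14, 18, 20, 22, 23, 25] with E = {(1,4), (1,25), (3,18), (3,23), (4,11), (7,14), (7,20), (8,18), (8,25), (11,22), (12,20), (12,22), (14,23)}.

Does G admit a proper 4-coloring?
A valid 4-coloring: color 1: [4, 18, 20, 22, 23, 25]; color 2: [1, 3, 8, 11, 12, 14]; color 3: [7].
(χ(G) = 3 ≤ 4.)

Yes, G is 4-colorable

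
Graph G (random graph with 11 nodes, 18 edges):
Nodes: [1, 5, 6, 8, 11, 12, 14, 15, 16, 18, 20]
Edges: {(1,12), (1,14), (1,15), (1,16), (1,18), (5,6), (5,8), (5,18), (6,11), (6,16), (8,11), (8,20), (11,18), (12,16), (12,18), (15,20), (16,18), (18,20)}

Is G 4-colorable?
A valid 4-coloring: color 1: [6, 8, 14, 15, 18]; color 2: [1, 5, 11, 20]; color 3: [16]; color 4: [12].
(χ(G) = 4 ≤ 4.)

Yes, G is 4-colorable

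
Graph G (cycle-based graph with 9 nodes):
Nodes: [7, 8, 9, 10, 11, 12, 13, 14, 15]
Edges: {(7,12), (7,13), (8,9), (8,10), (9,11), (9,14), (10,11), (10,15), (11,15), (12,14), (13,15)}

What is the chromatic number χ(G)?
Clique number ω(G) = 3 (lower bound: χ ≥ ω).
The clique on [10, 11, 15] has size 3, forcing χ ≥ 3, and the coloring below uses 3 colors, so χ(G) = 3.
A valid 3-coloring: color 1: [9, 10, 12, 13]; color 2: [7, 8, 11, 14]; color 3: [15].

χ(G) = 3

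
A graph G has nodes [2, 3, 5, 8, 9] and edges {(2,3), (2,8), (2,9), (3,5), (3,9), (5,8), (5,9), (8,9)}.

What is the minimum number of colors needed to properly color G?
χ(G) = 3

Clique number ω(G) = 3 (lower bound: χ ≥ ω).
The clique on [2, 8, 9] has size 3, forcing χ ≥ 3, and the coloring below uses 3 colors, so χ(G) = 3.
A valid 3-coloring: color 1: [9]; color 2: [3, 8]; color 3: [2, 5].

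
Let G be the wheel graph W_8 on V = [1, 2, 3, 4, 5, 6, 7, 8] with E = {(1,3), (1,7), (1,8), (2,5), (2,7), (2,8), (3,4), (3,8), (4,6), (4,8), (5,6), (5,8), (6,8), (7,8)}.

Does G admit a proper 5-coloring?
Yes, G is 5-colorable

A valid 5-coloring: color 1: [8]; color 2: [1, 2, 4]; color 3: [3, 5, 7]; color 4: [6].
(χ(G) = 4 ≤ 5.)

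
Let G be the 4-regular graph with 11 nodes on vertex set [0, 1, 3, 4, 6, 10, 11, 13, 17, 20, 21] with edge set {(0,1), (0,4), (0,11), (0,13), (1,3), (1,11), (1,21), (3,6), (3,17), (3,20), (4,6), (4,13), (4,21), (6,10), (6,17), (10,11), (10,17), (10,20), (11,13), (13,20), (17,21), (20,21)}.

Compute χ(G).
χ(G) = 3

Clique number ω(G) = 3 (lower bound: χ ≥ ω).
The clique on [0, 1, 11] has size 3, forcing χ ≥ 3, and the coloring below uses 3 colors, so χ(G) = 3.
A valid 3-coloring: color 1: [1, 6, 13]; color 2: [4, 11, 17, 20]; color 3: [0, 3, 10, 21].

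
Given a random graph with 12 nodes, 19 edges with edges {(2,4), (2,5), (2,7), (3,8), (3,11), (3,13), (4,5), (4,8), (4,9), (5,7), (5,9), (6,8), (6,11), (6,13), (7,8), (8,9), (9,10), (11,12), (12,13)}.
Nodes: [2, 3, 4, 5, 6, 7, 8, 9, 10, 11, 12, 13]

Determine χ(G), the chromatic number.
χ(G) = 3

Clique number ω(G) = 3 (lower bound: χ ≥ ω).
The clique on [2, 4, 5] has size 3, forcing χ ≥ 3, and the coloring below uses 3 colors, so χ(G) = 3.
A valid 3-coloring: color 1: [5, 8, 10, 11, 13]; color 2: [3, 4, 6, 7, 12]; color 3: [2, 9].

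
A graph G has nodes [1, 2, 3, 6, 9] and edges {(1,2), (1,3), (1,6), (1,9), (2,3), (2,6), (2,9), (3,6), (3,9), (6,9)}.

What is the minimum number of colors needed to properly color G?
χ(G) = 5

Clique number ω(G) = 5 (lower bound: χ ≥ ω).
The clique on [1, 2, 3, 6, 9] has size 5, forcing χ ≥ 5, and the coloring below uses 5 colors, so χ(G) = 5.
A valid 5-coloring: color 1: [2]; color 2: [6]; color 3: [9]; color 4: [3]; color 5: [1].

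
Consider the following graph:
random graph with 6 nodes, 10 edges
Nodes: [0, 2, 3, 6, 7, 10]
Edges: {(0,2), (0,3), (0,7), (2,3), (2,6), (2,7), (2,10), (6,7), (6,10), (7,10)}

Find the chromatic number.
Clique number ω(G) = 4 (lower bound: χ ≥ ω).
The clique on [2, 6, 7, 10] has size 4, forcing χ ≥ 4, and the coloring below uses 4 colors, so χ(G) = 4.
A valid 4-coloring: color 1: [2]; color 2: [3, 7]; color 3: [0, 10]; color 4: [6].

χ(G) = 4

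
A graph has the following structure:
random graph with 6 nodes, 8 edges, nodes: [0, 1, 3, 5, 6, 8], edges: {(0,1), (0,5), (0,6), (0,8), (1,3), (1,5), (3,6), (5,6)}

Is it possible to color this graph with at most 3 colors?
Yes, G is 3-colorable

A valid 3-coloring: color 1: [0, 3]; color 2: [1, 6, 8]; color 3: [5].
(χ(G) = 3 ≤ 3.)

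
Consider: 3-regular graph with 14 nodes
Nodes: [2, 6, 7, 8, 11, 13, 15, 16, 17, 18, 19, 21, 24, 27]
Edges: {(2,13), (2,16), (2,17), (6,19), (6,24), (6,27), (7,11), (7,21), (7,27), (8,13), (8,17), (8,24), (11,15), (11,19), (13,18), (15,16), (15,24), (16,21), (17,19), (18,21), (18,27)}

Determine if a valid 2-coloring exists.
Odd cycle [15, 11, 7, 21, 16] needs 3 colors (χ ≥ 3).
Hence χ(G) ≥ 3 > 2, so no proper 2-coloring exists.

No, G is not 2-colorable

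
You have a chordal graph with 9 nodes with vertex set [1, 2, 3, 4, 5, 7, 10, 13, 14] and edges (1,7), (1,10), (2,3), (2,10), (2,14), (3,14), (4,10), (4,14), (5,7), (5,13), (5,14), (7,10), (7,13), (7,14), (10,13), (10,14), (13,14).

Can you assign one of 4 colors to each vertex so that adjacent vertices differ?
A valid 4-coloring: color 1: [1, 14]; color 2: [3, 5, 10]; color 3: [2, 4, 7]; color 4: [13].
(χ(G) = 4 ≤ 4.)

Yes, G is 4-colorable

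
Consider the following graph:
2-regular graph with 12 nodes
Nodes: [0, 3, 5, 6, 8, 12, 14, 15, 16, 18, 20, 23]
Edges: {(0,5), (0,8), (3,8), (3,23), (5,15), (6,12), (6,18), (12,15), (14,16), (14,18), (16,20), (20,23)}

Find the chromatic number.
χ(G) = 2

Clique number ω(G) = 2 (lower bound: χ ≥ ω).
The graph is bipartite (no odd cycle), so 2 colors suffice: χ(G) = 2.
A valid 2-coloring: color 1: [5, 8, 12, 16, 18, 23]; color 2: [0, 3, 6, 14, 15, 20].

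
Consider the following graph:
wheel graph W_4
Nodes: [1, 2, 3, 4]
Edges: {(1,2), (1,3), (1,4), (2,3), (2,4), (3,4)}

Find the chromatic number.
Clique number ω(G) = 4 (lower bound: χ ≥ ω).
The clique on [1, 2, 3, 4] has size 4, forcing χ ≥ 4, and the coloring below uses 4 colors, so χ(G) = 4.
A valid 4-coloring: color 1: [4]; color 2: [3]; color 3: [1]; color 4: [2].

χ(G) = 4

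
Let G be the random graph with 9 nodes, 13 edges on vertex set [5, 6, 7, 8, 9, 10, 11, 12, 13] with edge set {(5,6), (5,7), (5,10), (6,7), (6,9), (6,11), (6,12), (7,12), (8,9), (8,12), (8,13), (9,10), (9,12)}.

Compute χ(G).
χ(G) = 3

Clique number ω(G) = 3 (lower bound: χ ≥ ω).
The clique on [8, 9, 12] has size 3, forcing χ ≥ 3, and the coloring below uses 3 colors, so χ(G) = 3.
A valid 3-coloring: color 1: [6, 8, 10]; color 2: [7, 9, 11, 13]; color 3: [5, 12].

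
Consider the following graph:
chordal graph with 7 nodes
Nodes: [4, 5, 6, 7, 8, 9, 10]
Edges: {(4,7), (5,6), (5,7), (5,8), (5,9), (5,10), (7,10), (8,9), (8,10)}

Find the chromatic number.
χ(G) = 3

Clique number ω(G) = 3 (lower bound: χ ≥ ω).
The clique on [5, 8, 9] has size 3, forcing χ ≥ 3, and the coloring below uses 3 colors, so χ(G) = 3.
A valid 3-coloring: color 1: [4, 5]; color 2: [6, 7, 8]; color 3: [9, 10].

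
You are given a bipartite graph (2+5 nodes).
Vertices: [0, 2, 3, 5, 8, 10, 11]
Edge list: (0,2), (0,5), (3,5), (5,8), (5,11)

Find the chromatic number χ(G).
χ(G) = 2

Clique number ω(G) = 2 (lower bound: χ ≥ ω).
The graph is bipartite (no odd cycle), so 2 colors suffice: χ(G) = 2.
A valid 2-coloring: color 1: [2, 5, 10]; color 2: [0, 3, 8, 11].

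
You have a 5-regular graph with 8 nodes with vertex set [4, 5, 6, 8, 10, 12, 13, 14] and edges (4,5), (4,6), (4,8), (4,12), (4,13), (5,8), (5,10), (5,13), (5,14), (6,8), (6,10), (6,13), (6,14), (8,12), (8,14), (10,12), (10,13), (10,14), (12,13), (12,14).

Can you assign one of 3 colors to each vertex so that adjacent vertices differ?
Odd cycle [14, 8, 4, 13, 10] needs 3 colors (χ ≥ 3).
Vertex 5 is adjacent to every vertex of [4, 8, 10, 13, 14], which already need 3 colors among themselves, so 5 needs a new color (χ ≥ 4).
Hence χ(G) ≥ 4 > 3, so no proper 3-coloring exists.

No, G is not 3-colorable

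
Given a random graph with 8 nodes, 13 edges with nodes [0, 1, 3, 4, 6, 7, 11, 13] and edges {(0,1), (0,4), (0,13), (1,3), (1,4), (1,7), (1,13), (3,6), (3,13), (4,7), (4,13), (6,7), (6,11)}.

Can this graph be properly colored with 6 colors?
A valid 6-coloring: color 1: [1, 6]; color 2: [3, 4, 11]; color 3: [7, 13]; color 4: [0].
(χ(G) = 4 ≤ 6.)

Yes, G is 6-colorable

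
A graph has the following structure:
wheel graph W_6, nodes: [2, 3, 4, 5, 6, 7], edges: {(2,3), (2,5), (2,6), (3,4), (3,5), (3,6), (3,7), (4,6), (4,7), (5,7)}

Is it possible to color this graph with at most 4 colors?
Yes, G is 4-colorable

A valid 4-coloring: color 1: [3]; color 2: [2, 4]; color 3: [5, 6]; color 4: [7].
(χ(G) = 4 ≤ 4.)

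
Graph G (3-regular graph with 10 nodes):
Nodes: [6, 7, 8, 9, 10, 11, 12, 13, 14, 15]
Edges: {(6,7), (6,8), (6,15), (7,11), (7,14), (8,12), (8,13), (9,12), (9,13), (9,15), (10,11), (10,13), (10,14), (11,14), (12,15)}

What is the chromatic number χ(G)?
χ(G) = 3

Clique number ω(G) = 3 (lower bound: χ ≥ ω).
The clique on [9, 12, 15] has size 3, forcing χ ≥ 3, and the coloring below uses 3 colors, so χ(G) = 3.
A valid 3-coloring: color 1: [6, 11, 12, 13]; color 2: [7, 8, 10, 15]; color 3: [9, 14].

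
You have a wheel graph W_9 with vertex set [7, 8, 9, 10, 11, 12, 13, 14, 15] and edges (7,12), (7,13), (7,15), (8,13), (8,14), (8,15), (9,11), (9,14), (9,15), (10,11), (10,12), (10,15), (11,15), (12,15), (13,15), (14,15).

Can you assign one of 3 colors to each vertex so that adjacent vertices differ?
A valid 3-coloring: color 1: [15]; color 2: [7, 8, 9, 10]; color 3: [11, 12, 13, 14].
(χ(G) = 3 ≤ 3.)

Yes, G is 3-colorable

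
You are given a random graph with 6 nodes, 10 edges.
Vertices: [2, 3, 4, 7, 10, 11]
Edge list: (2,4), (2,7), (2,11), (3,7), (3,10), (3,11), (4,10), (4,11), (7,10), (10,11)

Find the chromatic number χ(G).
χ(G) = 3

Clique number ω(G) = 3 (lower bound: χ ≥ ω).
The clique on [2, 4, 11] has size 3, forcing χ ≥ 3, and the coloring below uses 3 colors, so χ(G) = 3.
A valid 3-coloring: color 1: [2, 10]; color 2: [7, 11]; color 3: [3, 4].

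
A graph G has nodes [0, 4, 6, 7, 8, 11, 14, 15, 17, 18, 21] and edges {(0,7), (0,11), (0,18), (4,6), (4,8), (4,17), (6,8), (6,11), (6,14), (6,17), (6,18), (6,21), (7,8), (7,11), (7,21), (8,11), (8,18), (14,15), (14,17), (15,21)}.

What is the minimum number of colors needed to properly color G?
Clique number ω(G) = 3 (lower bound: χ ≥ ω).
The clique on [0, 7, 11] has size 3, forcing χ ≥ 3, and the coloring below uses 3 colors, so χ(G) = 3.
A valid 3-coloring: color 1: [6, 7, 15]; color 2: [0, 8, 17, 21]; color 3: [4, 11, 14, 18].

χ(G) = 3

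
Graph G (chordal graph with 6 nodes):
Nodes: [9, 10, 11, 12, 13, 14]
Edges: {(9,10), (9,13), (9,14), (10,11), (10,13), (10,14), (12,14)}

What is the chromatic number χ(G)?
Clique number ω(G) = 3 (lower bound: χ ≥ ω).
The clique on [9, 10, 13] has size 3, forcing χ ≥ 3, and the coloring below uses 3 colors, so χ(G) = 3.
A valid 3-coloring: color 1: [10, 12]; color 2: [9, 11]; color 3: [13, 14].

χ(G) = 3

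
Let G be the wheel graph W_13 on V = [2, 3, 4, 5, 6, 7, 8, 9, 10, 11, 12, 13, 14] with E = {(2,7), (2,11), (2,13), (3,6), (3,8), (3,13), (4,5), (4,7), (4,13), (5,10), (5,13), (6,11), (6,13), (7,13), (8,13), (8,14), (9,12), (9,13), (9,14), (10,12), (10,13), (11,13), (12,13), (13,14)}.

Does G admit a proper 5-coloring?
A valid 5-coloring: color 1: [13]; color 2: [2, 4, 6, 8, 9, 10]; color 3: [3, 5, 7, 11, 12, 14].
(χ(G) = 3 ≤ 5.)

Yes, G is 5-colorable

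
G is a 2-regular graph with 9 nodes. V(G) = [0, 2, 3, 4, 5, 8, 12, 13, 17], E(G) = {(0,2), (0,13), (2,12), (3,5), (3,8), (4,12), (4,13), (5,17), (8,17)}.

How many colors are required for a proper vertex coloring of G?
χ(G) = 3

Clique number ω(G) = 2 (lower bound: χ ≥ ω).
Odd cycle [12, 4, 13, 0, 2] needs 3 colors (χ ≥ 3).
The coloring below uses 3 colors, so χ(G) = 3.
A valid 3-coloring: color 1: [0, 4, 5, 8]; color 2: [2, 3, 13, 17]; color 3: [12].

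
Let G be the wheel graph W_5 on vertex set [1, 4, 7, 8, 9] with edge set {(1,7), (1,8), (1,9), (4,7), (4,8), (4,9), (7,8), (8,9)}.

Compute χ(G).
Clique number ω(G) = 3 (lower bound: χ ≥ ω).
The clique on [1, 8, 9] has size 3, forcing χ ≥ 3, and the coloring below uses 3 colors, so χ(G) = 3.
A valid 3-coloring: color 1: [8]; color 2: [1, 4]; color 3: [7, 9].

χ(G) = 3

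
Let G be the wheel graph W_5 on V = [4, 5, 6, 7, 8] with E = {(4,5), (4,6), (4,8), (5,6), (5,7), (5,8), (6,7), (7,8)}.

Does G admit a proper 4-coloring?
Yes, G is 4-colorable

A valid 4-coloring: color 1: [5]; color 2: [4, 7]; color 3: [6, 8].
(χ(G) = 3 ≤ 4.)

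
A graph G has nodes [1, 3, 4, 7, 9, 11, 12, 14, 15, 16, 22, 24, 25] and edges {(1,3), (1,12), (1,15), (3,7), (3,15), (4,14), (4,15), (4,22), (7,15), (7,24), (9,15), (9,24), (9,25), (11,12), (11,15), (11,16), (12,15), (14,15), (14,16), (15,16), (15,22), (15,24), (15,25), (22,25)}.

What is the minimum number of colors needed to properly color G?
χ(G) = 3

Clique number ω(G) = 3 (lower bound: χ ≥ ω).
The clique on [1, 3, 15] has size 3, forcing χ ≥ 3, and the coloring below uses 3 colors, so χ(G) = 3.
A valid 3-coloring: color 1: [15]; color 2: [1, 7, 9, 11, 14, 22]; color 3: [3, 4, 12, 16, 24, 25].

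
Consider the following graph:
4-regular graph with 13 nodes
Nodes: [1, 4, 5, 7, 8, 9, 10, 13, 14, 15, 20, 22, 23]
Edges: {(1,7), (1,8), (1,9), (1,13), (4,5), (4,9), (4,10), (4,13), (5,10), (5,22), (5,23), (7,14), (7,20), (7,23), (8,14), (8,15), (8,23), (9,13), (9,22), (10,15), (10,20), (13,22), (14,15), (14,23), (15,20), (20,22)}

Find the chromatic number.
χ(G) = 3

Clique number ω(G) = 3 (lower bound: χ ≥ ω).
The clique on [1, 9, 13] has size 3, forcing χ ≥ 3, and the coloring below uses 3 colors, so χ(G) = 3.
A valid 3-coloring: color 1: [5, 9, 14, 20]; color 2: [1, 4, 15, 22, 23]; color 3: [7, 8, 10, 13].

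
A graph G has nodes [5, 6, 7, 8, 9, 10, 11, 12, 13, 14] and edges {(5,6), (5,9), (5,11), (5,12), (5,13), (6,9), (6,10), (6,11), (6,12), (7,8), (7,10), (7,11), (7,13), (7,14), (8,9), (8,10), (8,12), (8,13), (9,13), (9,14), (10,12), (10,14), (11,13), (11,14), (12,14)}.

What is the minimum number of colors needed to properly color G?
χ(G) = 4

Clique number ω(G) = 3 (lower bound: χ ≥ ω).
Odd cycle [10, 14, 11, 13, 8] needs 3 colors (χ ≥ 3).
Vertex 7 is adjacent to every vertex of [8, 10, 11, 13, 14], which already need 3 colors among themselves, so 7 needs a new color (χ ≥ 4).
The coloring below uses 4 colors, so χ(G) = 4.
A valid 4-coloring: color 1: [6, 13, 14]; color 2: [9, 10, 11]; color 3: [7, 12]; color 4: [5, 8].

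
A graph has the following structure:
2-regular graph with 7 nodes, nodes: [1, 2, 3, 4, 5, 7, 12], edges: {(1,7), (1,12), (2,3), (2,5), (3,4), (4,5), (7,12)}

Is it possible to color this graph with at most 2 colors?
The clique on vertices [1, 7, 12] has size 3 > 2, so it alone needs 3 colors.

No, G is not 2-colorable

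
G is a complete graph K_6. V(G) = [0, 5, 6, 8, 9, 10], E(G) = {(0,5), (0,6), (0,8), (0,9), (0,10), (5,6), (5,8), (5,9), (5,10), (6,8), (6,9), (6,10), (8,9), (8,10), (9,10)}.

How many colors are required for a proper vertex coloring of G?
χ(G) = 6

Clique number ω(G) = 6 (lower bound: χ ≥ ω).
The clique on [0, 5, 6, 8, 9, 10] has size 6, forcing χ ≥ 6, and the coloring below uses 6 colors, so χ(G) = 6.
A valid 6-coloring: color 1: [5]; color 2: [6]; color 3: [0]; color 4: [9]; color 5: [10]; color 6: [8].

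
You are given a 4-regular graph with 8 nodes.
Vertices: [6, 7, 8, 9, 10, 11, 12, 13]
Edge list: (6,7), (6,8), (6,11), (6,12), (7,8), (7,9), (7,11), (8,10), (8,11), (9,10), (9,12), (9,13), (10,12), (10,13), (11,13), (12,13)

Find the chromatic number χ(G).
Clique number ω(G) = 4 (lower bound: χ ≥ ω).
The clique on [9, 10, 12, 13] has size 4, forcing χ ≥ 4, and the coloring below uses 4 colors, so χ(G) = 4.
A valid 4-coloring: color 1: [7, 13]; color 2: [6, 9]; color 3: [10, 11]; color 4: [8, 12].

χ(G) = 4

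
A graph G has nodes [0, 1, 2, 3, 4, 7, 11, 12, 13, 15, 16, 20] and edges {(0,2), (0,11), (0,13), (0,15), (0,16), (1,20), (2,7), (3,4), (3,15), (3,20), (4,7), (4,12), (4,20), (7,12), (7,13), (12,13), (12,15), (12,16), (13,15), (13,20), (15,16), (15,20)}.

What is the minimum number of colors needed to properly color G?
χ(G) = 4

Clique number ω(G) = 3 (lower bound: χ ≥ ω).
Suppose a proper 3-coloring c exists. The clique [0, 13, 15] takes 3 distinct colors; by symmetry let c(0) = 1, c(13) = 2, c(15) = 3.
- Vertex 12: neighbors [13, 15] already have colors [2, 3] ⇒ c(12) = 1.
- Vertex 20: neighbors [13, 15] already have colors [2, 3] ⇒ c(20) = 1.
- Vertex 7: neighbors [12, 13] already have colors [1, 2] ⇒ c(7) = 3.
- Vertex 3: neighbors [20, 15] already have colors [1, 3] ⇒ c(3) = 2.
- Vertex 4: neighbors [12, 3, 7] already have colors [1, 2, 3] — all 3 colors blocked. Contradiction.
The forced assignments end in a contradiction, so G has no proper 3-coloring (χ ≥ 4).
The coloring below uses 4 colors, so χ(G) = 4.
A valid 4-coloring: color 1: [1, 7, 11, 15]; color 2: [2, 3, 13, 16]; color 3: [0, 12, 20]; color 4: [4].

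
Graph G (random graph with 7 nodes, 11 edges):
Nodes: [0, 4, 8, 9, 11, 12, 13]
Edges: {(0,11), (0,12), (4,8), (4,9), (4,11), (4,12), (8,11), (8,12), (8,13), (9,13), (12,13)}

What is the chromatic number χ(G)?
Clique number ω(G) = 3 (lower bound: χ ≥ ω).
The clique on [4, 8, 11] has size 3, forcing χ ≥ 3, and the coloring below uses 3 colors, so χ(G) = 3.
A valid 3-coloring: color 1: [9, 11, 12]; color 2: [0, 4, 13]; color 3: [8].

χ(G) = 3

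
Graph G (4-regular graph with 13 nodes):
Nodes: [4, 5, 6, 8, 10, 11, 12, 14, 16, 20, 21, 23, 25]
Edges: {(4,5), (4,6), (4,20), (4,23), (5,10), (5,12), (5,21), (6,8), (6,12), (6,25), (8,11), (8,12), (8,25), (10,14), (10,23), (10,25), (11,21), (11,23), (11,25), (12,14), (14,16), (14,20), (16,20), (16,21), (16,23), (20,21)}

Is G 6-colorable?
A valid 6-coloring: color 1: [4, 10, 11, 12, 16]; color 2: [5, 14, 23, 25]; color 3: [6, 21]; color 4: [8, 20].
(χ(G) = 4 ≤ 6.)

Yes, G is 6-colorable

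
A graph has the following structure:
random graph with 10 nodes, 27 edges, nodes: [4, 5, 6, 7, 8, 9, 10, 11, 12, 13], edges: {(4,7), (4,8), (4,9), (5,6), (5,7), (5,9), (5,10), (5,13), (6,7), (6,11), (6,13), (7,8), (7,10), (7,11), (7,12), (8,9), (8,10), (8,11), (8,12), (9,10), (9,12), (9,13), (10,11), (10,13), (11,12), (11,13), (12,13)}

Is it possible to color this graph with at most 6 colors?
Yes, G is 6-colorable

A valid 6-coloring: color 1: [7, 13]; color 2: [9, 11]; color 3: [4, 6, 10, 12]; color 4: [5, 8].
(χ(G) = 4 ≤ 6.)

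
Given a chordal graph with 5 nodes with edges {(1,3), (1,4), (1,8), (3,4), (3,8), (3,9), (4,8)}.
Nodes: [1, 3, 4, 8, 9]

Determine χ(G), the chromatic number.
Clique number ω(G) = 4 (lower bound: χ ≥ ω).
The clique on [1, 3, 4, 8] has size 4, forcing χ ≥ 4, and the coloring below uses 4 colors, so χ(G) = 4.
A valid 4-coloring: color 1: [3]; color 2: [4, 9]; color 3: [8]; color 4: [1].

χ(G) = 4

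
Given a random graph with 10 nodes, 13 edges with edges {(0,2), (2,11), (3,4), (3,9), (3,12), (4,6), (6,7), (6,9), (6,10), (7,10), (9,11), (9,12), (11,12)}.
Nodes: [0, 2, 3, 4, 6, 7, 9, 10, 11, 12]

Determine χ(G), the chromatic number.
Clique number ω(G) = 3 (lower bound: χ ≥ ω).
The clique on [3, 9, 12] has size 3, forcing χ ≥ 3, and the coloring below uses 3 colors, so χ(G) = 3.
A valid 3-coloring: color 1: [0, 3, 6, 11]; color 2: [2, 4, 9, 10]; color 3: [7, 12].

χ(G) = 3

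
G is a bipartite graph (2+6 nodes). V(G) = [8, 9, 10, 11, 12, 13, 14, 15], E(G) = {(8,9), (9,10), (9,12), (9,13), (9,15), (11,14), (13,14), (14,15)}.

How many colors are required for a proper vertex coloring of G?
Clique number ω(G) = 2 (lower bound: χ ≥ ω).
The graph is bipartite (no odd cycle), so 2 colors suffice: χ(G) = 2.
A valid 2-coloring: color 1: [9, 14]; color 2: [8, 10, 11, 12, 13, 15].

χ(G) = 2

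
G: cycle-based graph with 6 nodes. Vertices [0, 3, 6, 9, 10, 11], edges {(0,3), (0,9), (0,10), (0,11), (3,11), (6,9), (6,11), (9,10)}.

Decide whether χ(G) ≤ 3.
Yes, G is 3-colorable

A valid 3-coloring: color 1: [0, 6]; color 2: [9, 11]; color 3: [3, 10].
(χ(G) = 3 ≤ 3.)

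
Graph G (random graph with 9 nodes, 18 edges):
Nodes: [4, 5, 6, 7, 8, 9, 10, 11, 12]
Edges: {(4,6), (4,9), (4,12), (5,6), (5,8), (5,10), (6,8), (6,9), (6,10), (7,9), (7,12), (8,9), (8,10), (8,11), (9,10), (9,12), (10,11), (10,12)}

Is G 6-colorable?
A valid 6-coloring: color 1: [4, 7, 10]; color 2: [5, 9, 11]; color 3: [8, 12]; color 4: [6].
(χ(G) = 4 ≤ 6.)

Yes, G is 6-colorable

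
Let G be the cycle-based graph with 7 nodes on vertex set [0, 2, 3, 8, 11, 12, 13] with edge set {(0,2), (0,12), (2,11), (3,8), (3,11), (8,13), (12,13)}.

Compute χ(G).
χ(G) = 3

Clique number ω(G) = 2 (lower bound: χ ≥ ω).
Odd cycle [3, 11, 2, 0, 12, 13, 8] needs 3 colors (χ ≥ 3).
The coloring below uses 3 colors, so χ(G) = 3.
A valid 3-coloring: color 1: [2, 3, 13]; color 2: [0, 8, 11]; color 3: [12].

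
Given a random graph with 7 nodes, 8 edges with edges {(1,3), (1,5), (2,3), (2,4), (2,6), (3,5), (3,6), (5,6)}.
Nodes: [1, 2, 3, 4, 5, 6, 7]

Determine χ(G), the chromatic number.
χ(G) = 3

Clique number ω(G) = 3 (lower bound: χ ≥ ω).
The clique on [2, 3, 6] has size 3, forcing χ ≥ 3, and the coloring below uses 3 colors, so χ(G) = 3.
A valid 3-coloring: color 1: [3, 4, 7]; color 2: [2, 5]; color 3: [1, 6].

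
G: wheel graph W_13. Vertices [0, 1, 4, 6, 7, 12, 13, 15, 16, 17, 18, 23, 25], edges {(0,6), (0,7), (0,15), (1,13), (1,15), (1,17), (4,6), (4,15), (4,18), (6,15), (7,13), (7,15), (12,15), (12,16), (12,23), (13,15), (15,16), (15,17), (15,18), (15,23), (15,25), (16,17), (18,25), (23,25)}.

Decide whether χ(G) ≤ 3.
Yes, G is 3-colorable

A valid 3-coloring: color 1: [15]; color 2: [1, 6, 7, 16, 18, 23]; color 3: [0, 4, 12, 13, 17, 25].
(χ(G) = 3 ≤ 3.)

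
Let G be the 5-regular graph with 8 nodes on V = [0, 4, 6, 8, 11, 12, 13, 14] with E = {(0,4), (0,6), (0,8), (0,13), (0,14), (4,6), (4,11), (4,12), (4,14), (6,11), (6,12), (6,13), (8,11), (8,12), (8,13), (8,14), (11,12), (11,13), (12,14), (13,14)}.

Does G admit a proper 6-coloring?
A valid 6-coloring: color 1: [0, 12]; color 2: [6, 8]; color 3: [11, 14]; color 4: [4, 13].
(χ(G) = 4 ≤ 6.)

Yes, G is 6-colorable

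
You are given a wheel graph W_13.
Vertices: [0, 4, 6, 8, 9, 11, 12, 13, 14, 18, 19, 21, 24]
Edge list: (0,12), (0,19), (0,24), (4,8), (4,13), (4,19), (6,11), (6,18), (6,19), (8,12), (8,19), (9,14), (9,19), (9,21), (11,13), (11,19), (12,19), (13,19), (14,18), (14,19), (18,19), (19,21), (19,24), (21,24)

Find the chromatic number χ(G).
χ(G) = 3

Clique number ω(G) = 3 (lower bound: χ ≥ ω).
The clique on [0, 19, 24] has size 3, forcing χ ≥ 3, and the coloring below uses 3 colors, so χ(G) = 3.
A valid 3-coloring: color 1: [19]; color 2: [4, 9, 11, 12, 18, 24]; color 3: [0, 6, 8, 13, 14, 21].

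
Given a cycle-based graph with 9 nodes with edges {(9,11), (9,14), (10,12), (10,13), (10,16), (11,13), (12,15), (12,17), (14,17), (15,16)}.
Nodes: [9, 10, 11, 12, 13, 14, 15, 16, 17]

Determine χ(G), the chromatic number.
χ(G) = 3

Clique number ω(G) = 2 (lower bound: χ ≥ ω).
Odd cycle [10, 12, 17, 14, 9, 11, 13] needs 3 colors (χ ≥ 3).
The coloring below uses 3 colors, so χ(G) = 3.
A valid 3-coloring: color 1: [10, 11, 15, 17]; color 2: [12, 13, 14, 16]; color 3: [9].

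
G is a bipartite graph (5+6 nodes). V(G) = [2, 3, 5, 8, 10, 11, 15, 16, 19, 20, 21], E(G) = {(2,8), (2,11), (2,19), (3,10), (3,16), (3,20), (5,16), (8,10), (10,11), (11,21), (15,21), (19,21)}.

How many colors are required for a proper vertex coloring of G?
χ(G) = 2

Clique number ω(G) = 2 (lower bound: χ ≥ ω).
The graph is bipartite (no odd cycle), so 2 colors suffice: χ(G) = 2.
A valid 2-coloring: color 1: [2, 10, 16, 20, 21]; color 2: [3, 5, 8, 11, 15, 19].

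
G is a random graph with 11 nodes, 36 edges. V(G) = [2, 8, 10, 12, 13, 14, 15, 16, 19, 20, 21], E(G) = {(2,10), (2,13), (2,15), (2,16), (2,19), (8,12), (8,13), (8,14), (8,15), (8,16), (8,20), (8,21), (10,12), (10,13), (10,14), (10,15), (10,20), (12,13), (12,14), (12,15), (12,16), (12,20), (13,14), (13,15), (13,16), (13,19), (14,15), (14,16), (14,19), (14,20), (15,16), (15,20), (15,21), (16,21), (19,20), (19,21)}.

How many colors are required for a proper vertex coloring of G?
χ(G) = 6

Clique number ω(G) = 6 (lower bound: χ ≥ ω).
The clique on [8, 12, 13, 14, 15, 16] has size 6, forcing χ ≥ 6, and the coloring below uses 6 colors, so χ(G) = 6.
A valid 6-coloring: color 1: [15, 19]; color 2: [13, 20, 21]; color 3: [2, 14]; color 4: [12]; color 5: [10, 16]; color 6: [8].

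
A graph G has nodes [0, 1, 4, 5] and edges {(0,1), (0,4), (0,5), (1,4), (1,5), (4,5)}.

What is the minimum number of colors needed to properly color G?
χ(G) = 4

Clique number ω(G) = 4 (lower bound: χ ≥ ω).
The clique on [0, 1, 4, 5] has size 4, forcing χ ≥ 4, and the coloring below uses 4 colors, so χ(G) = 4.
A valid 4-coloring: color 1: [4]; color 2: [5]; color 3: [0]; color 4: [1].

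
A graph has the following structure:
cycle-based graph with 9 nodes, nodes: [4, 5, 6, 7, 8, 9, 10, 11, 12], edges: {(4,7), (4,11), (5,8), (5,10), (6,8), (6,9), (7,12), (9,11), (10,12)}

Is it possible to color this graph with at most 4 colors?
A valid 4-coloring: color 1: [6, 7, 10, 11]; color 2: [4, 8, 9, 12]; color 3: [5].
(χ(G) = 3 ≤ 4.)

Yes, G is 4-colorable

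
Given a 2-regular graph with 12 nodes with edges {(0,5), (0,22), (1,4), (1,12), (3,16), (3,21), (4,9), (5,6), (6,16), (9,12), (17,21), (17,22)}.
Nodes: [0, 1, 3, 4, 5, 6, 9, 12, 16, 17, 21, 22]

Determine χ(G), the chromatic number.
Clique number ω(G) = 2 (lower bound: χ ≥ ω).
The graph is bipartite (no odd cycle), so 2 colors suffice: χ(G) = 2.
A valid 2-coloring: color 1: [4, 5, 12, 16, 21, 22]; color 2: [0, 1, 3, 6, 9, 17].

χ(G) = 2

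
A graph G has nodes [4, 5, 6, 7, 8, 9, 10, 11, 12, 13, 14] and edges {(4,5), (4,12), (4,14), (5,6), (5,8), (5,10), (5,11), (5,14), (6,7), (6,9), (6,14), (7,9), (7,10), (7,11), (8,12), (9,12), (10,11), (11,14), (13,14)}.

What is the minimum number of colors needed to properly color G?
χ(G) = 3

Clique number ω(G) = 3 (lower bound: χ ≥ ω).
The clique on [5, 10, 11] has size 3, forcing χ ≥ 3, and the coloring below uses 3 colors, so χ(G) = 3.
A valid 3-coloring: color 1: [5, 7, 12, 13]; color 2: [8, 9, 10, 14]; color 3: [4, 6, 11].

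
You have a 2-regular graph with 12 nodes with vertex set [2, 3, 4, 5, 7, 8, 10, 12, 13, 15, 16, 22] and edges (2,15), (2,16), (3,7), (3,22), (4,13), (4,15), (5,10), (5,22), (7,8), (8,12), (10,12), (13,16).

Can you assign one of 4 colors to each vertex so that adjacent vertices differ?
A valid 4-coloring: color 1: [7, 10, 13, 15, 22]; color 2: [2, 3, 4, 5, 8]; color 3: [12, 16].
(χ(G) = 3 ≤ 4.)

Yes, G is 4-colorable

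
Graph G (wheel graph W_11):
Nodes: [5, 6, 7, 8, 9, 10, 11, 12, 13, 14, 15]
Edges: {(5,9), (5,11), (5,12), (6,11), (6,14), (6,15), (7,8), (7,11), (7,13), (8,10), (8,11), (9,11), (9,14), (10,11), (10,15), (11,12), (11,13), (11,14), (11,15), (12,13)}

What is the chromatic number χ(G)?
Clique number ω(G) = 3 (lower bound: χ ≥ ω).
The clique on [5, 9, 11] has size 3, forcing χ ≥ 3, and the coloring below uses 3 colors, so χ(G) = 3.
A valid 3-coloring: color 1: [11]; color 2: [5, 8, 13, 14, 15]; color 3: [6, 7, 9, 10, 12].

χ(G) = 3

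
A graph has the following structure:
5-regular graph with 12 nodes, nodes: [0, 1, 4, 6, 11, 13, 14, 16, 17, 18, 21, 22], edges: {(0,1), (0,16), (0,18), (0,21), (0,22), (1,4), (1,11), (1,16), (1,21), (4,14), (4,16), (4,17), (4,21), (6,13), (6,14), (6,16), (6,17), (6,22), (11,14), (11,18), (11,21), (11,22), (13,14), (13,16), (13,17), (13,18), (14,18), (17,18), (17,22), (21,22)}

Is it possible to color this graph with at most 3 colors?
No, G is not 3-colorable

Suppose a proper 3-coloring c exists. The clique [0, 1, 16] takes 3 distinct colors; by symmetry let c(0) = 1, c(1) = 2, c(16) = 3.
- Vertex 4: neighbors [1, 16] already have colors [2, 3] ⇒ c(4) = 1.
- Vertex 21: neighbors [0, 1] already have colors [1, 2] ⇒ c(21) = 3.
- Vertex 11: neighbors [1, 21] already have colors [2, 3] ⇒ c(11) = 1.
- Vertex 22: neighbors [0, 21] already have colors [1, 3] ⇒ c(22) = 2.
- Vertex 6: neighbors [22, 16] already have colors [2, 3] ⇒ c(6) = 1.
- Vertex 13: neighbors [6, 16] already have colors [1, 3] ⇒ c(13) = 2.
- Vertex 18: neighbors [0, 13] already have colors [1, 2] ⇒ c(18) = 3.
- Vertex 14: neighbors [4, 13, 18] already have colors [1, 2, 3] — all 3 colors blocked. Contradiction.
The forced assignments end in a contradiction, so G has no proper 3-coloring (χ ≥ 4).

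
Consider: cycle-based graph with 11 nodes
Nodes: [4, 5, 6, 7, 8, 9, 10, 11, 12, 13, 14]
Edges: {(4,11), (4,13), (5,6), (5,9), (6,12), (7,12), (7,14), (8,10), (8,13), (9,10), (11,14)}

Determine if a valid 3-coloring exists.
A valid 3-coloring: color 1: [4, 6, 7, 8, 9]; color 2: [5, 10, 11, 12, 13]; color 3: [14].
(χ(G) = 3 ≤ 3.)

Yes, G is 3-colorable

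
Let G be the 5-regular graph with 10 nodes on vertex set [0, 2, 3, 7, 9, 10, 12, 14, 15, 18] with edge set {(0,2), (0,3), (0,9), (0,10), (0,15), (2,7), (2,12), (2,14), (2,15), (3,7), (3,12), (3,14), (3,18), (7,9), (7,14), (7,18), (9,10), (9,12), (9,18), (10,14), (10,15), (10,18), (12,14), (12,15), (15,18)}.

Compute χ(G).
χ(G) = 4

Clique number ω(G) = 3 (lower bound: χ ≥ ω).
Suppose a proper 3-coloring c exists. The clique [0, 2, 15] takes 3 distinct colors; by symmetry let c(0) = 1, c(2) = 2, c(15) = 3.
- Vertex 10: neighbors [0, 15] already have colors [1, 3] ⇒ c(10) = 2.
- Vertex 9: neighbors [0, 10] already have colors [1, 2] ⇒ c(9) = 3.
- Vertex 7: neighbors [2, 9] already have colors [2, 3] ⇒ c(7) = 1.
- Vertex 18: neighbors [7, 10, 9] already have colors [1, 2, 3] — all 3 colors blocked. Contradiction.
The forced assignments end in a contradiction, so G has no proper 3-coloring (χ ≥ 4).
The coloring below uses 4 colors, so χ(G) = 4.
A valid 4-coloring: color 1: [7, 10, 12]; color 2: [2, 3, 9]; color 3: [0, 14, 18]; color 4: [15].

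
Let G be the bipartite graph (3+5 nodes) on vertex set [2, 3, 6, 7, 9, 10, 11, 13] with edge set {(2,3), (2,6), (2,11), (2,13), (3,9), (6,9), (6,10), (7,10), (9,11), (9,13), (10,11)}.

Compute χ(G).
χ(G) = 2

Clique number ω(G) = 2 (lower bound: χ ≥ ω).
The graph is bipartite (no odd cycle), so 2 colors suffice: χ(G) = 2.
A valid 2-coloring: color 1: [2, 9, 10]; color 2: [3, 6, 7, 11, 13].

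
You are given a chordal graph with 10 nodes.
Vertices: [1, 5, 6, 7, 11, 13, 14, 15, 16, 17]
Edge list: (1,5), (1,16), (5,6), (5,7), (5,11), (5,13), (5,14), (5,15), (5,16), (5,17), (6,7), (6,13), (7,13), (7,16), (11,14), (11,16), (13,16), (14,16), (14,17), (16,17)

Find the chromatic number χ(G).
χ(G) = 4

Clique number ω(G) = 4 (lower bound: χ ≥ ω).
The clique on [5, 7, 13, 16] has size 4, forcing χ ≥ 4, and the coloring below uses 4 colors, so χ(G) = 4.
A valid 4-coloring: color 1: [5]; color 2: [6, 15, 16]; color 3: [1, 7, 14]; color 4: [11, 13, 17].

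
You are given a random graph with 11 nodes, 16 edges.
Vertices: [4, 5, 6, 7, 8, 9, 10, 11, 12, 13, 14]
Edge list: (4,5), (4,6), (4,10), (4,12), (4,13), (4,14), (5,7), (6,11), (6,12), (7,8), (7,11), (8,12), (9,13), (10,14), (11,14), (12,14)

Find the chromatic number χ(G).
Clique number ω(G) = 3 (lower bound: χ ≥ ω).
The clique on [4, 10, 14] has size 3, forcing χ ≥ 3, and the coloring below uses 3 colors, so χ(G) = 3.
A valid 3-coloring: color 1: [4, 7, 9]; color 2: [5, 6, 8, 13, 14]; color 3: [10, 11, 12].

χ(G) = 3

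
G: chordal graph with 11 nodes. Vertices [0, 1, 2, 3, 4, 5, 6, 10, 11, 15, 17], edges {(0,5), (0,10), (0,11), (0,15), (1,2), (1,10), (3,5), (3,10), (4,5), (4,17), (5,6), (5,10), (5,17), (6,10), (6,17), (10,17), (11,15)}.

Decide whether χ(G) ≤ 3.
No, G is not 3-colorable

The clique on vertices [5, 6, 10, 17] has size 4 > 3, so it alone needs 4 colors.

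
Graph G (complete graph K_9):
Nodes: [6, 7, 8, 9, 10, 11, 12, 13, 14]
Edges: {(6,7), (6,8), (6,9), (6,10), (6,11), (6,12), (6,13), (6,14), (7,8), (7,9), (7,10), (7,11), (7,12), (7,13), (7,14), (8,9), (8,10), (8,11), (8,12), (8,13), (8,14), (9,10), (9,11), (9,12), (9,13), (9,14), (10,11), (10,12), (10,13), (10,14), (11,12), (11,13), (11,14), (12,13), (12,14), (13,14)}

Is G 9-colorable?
A valid 9-coloring: color 1: [11]; color 2: [10]; color 3: [7]; color 4: [8]; color 5: [14]; color 6: [6]; color 7: [12]; color 8: [9]; color 9: [13].
(χ(G) = 9 ≤ 9.)

Yes, G is 9-colorable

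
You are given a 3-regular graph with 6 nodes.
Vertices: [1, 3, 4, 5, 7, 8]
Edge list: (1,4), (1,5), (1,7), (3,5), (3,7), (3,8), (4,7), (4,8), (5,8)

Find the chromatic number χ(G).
χ(G) = 3

Clique number ω(G) = 3 (lower bound: χ ≥ ω).
The clique on [3, 5, 8] has size 3, forcing χ ≥ 3, and the coloring below uses 3 colors, so χ(G) = 3.
A valid 3-coloring: color 1: [3, 4]; color 2: [5, 7]; color 3: [1, 8].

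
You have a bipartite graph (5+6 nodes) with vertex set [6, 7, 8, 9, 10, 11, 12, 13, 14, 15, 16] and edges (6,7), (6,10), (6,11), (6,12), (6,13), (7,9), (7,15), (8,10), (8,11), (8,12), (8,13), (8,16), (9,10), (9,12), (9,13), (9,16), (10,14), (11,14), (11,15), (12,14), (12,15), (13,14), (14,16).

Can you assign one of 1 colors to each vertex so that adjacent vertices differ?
No, G is not 1-colorable

Edge (6,7) forces its endpoints to differ, so 1 color is not enough.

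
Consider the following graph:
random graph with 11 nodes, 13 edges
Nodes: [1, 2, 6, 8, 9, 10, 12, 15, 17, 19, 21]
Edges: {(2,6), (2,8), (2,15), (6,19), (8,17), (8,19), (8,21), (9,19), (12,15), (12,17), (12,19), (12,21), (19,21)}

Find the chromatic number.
χ(G) = 3

Clique number ω(G) = 3 (lower bound: χ ≥ ω).
The clique on [8, 19, 21] has size 3, forcing χ ≥ 3, and the coloring below uses 3 colors, so χ(G) = 3.
A valid 3-coloring: color 1: [1, 2, 10, 17, 19]; color 2: [6, 8, 9, 12]; color 3: [15, 21].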